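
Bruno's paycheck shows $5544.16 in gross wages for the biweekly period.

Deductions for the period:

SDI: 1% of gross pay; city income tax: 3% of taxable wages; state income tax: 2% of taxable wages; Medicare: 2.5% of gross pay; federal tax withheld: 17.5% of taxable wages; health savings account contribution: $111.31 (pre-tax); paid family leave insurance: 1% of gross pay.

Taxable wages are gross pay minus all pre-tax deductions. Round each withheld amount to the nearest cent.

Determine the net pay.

$3960.97

Health savings account contribution: $111.31
Taxable wages = $5544.16 − $111.31 = $5432.85
City income tax: $5432.85 × 0.03 = $162.99
Federal tax withheld: $5432.85 × 0.175 = $950.75
State income tax: $5432.85 × 0.02 = $108.66
Paid family leave insurance: $5544.16 × 0.01 = $55.44
SDI: $5544.16 × 0.01 = $55.44
Medicare: $5544.16 × 0.025 = $138.60
Total deductions = $111.31 + $162.99 + $950.75 + $108.66 + $55.44 + $55.44 + $138.60 = $1583.19
Net pay = $5544.16 − $1583.19 = $3960.97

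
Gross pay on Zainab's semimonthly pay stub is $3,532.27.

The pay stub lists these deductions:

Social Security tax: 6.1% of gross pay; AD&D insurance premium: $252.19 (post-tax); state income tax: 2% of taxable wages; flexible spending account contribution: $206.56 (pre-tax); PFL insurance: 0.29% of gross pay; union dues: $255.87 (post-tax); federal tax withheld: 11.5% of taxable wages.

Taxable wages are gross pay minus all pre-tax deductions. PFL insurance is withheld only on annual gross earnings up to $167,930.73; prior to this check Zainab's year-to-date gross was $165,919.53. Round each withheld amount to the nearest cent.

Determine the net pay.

Flexible spending account contribution: $206.56
Taxable wages = $3,532.27 − $206.56 = $3,325.71
State income tax: $3,325.71 × 0.02 = $66.51
Federal tax withheld: $3,325.71 × 0.115 = $382.46
PFL insurance: only $167,930.73 − $165,919.53 = $2,011.20 of this check is subject → $2,011.20 × 0.0029 = $5.83
Social Security tax: $3,532.27 × 0.061 = $215.47
Union dues: $255.87
AD&D insurance premium: $252.19
Total deductions = $206.56 + $66.51 + $382.46 + $5.83 + $215.47 + $255.87 + $252.19 = $1,384.89
Net pay = $3,532.27 − $1,384.89 = $2,147.38

$2,147.38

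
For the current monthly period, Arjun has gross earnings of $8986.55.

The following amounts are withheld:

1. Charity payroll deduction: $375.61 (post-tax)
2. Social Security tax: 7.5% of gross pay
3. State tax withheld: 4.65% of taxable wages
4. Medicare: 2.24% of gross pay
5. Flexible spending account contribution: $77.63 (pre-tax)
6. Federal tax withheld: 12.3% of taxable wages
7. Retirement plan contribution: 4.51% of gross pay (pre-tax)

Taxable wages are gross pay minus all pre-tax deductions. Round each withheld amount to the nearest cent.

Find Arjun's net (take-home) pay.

$5811.36

Retirement plan contribution: $8986.55 × 0.0451 = $405.29
Flexible spending account contribution: $77.63
Pre-tax total = $405.29 + $77.63 = $482.92
Taxable wages = $8986.55 − $482.92 = $8503.63
State tax withheld: $8503.63 × 0.0465 = $395.42
Federal tax withheld: $8503.63 × 0.123 = $1045.95
Social Security tax: $8986.55 × 0.075 = $673.99
Medicare: $8986.55 × 0.0224 = $201.30
Charity payroll deduction: $375.61
Total deductions = $405.29 + $77.63 + $395.42 + $1045.95 + $673.99 + $201.30 + $375.61 = $3175.19
Net pay = $8986.55 − $3175.19 = $5811.36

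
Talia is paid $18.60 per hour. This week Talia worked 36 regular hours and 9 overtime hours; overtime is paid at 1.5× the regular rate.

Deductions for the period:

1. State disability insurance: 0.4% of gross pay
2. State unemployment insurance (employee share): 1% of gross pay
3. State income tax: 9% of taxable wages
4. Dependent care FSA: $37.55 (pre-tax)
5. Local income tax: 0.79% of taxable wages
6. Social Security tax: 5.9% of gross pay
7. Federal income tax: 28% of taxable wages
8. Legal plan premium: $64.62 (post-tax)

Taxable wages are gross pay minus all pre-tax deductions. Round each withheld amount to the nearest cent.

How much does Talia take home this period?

$417.58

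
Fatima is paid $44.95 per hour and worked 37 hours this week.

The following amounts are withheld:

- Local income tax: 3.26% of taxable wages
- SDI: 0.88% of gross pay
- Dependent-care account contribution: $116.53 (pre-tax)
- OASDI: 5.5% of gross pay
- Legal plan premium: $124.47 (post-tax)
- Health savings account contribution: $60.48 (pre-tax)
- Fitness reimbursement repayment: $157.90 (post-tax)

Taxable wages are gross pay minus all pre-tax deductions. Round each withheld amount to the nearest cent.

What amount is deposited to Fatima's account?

Gross pay: 37 × $44.95 = $1,663.15
Dependent-care account contribution: $116.53
Health savings account contribution: $60.48
Pre-tax total = $116.53 + $60.48 = $177.01
Taxable wages = $1,663.15 − $177.01 = $1,486.14
Local income tax: $1,486.14 × 0.0326 = $48.45
OASDI: $1,663.15 × 0.055 = $91.47
SDI: $1,663.15 × 0.0088 = $14.64
Legal plan premium: $124.47
Fitness reimbursement repayment: $157.90
Total deductions = $116.53 + $60.48 + $48.45 + $91.47 + $14.64 + $124.47 + $157.90 = $613.94
Net pay = $1,663.15 − $613.94 = $1,049.21

$1,049.21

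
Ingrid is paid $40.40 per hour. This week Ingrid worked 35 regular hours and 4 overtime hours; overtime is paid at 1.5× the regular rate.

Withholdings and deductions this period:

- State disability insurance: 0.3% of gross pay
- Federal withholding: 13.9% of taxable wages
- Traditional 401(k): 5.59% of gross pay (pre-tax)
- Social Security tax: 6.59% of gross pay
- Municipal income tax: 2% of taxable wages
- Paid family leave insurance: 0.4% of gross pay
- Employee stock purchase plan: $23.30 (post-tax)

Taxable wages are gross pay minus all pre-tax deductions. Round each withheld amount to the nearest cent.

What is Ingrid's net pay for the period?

Regular pay: 35 × $40.40 = $1,414.00
Overtime pay: 4 × $40.40 × 1.5 = $242.40
Gross pay = $1,414.00 + $242.40 = $1,656.40
Traditional 401(k): $1,656.40 × 0.0559 = $92.59
Taxable wages = $1,656.40 − $92.59 = $1,563.81
Municipal income tax: $1,563.81 × 0.02 = $31.28
Federal withholding: $1,563.81 × 0.139 = $217.37
State disability insurance: $1,656.40 × 0.003 = $4.97
Social Security tax: $1,656.40 × 0.0659 = $109.16
Paid family leave insurance: $1,656.40 × 0.004 = $6.63
Employee stock purchase plan: $23.30
Total deductions = $92.59 + $31.28 + $217.37 + $4.97 + $109.16 + $6.63 + $23.30 = $485.30
Net pay = $1,656.40 − $485.30 = $1,171.10

$1,171.10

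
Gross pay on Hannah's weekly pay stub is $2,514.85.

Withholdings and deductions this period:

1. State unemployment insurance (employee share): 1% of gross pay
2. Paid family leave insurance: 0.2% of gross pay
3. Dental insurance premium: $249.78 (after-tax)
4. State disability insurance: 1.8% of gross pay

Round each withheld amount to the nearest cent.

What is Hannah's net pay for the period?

$2,189.62

State disability insurance: $2,514.85 × 0.018 = $45.27
Paid family leave insurance: $2,514.85 × 0.002 = $5.03
State unemployment insurance (employee share): $2,514.85 × 0.01 = $25.15
Dental insurance premium: $249.78
Total deductions = $45.27 + $5.03 + $25.15 + $249.78 = $325.23
Net pay = $2,514.85 − $325.23 = $2,189.62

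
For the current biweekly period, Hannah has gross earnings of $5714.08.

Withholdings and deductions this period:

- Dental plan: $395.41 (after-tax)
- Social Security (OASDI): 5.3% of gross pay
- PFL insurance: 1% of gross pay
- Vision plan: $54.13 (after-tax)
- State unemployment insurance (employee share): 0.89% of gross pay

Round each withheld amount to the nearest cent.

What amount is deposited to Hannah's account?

PFL insurance: $5714.08 × 0.01 = $57.14
State unemployment insurance (employee share): $5714.08 × 0.0089 = $50.86
Social Security (OASDI): $5714.08 × 0.053 = $302.85
Dental plan: $395.41
Vision plan: $54.13
Total deductions = $57.14 + $50.86 + $302.85 + $395.41 + $54.13 = $860.39
Net pay = $5714.08 − $860.39 = $4853.69

$4853.69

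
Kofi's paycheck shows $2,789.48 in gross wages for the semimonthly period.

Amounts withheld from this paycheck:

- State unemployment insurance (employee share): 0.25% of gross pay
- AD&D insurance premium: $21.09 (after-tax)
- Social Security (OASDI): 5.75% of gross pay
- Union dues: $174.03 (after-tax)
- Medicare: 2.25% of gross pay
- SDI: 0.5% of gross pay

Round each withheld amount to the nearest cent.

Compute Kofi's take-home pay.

Social Security (OASDI): $2,789.48 × 0.0575 = $160.40
SDI: $2,789.48 × 0.005 = $13.95
State unemployment insurance (employee share): $2,789.48 × 0.0025 = $6.97
Medicare: $2,789.48 × 0.0225 = $62.76
AD&D insurance premium: $21.09
Union dues: $174.03
Total deductions = $160.40 + $13.95 + $6.97 + $62.76 + $21.09 + $174.03 = $439.20
Net pay = $2,789.48 − $439.20 = $2,350.28

$2,350.28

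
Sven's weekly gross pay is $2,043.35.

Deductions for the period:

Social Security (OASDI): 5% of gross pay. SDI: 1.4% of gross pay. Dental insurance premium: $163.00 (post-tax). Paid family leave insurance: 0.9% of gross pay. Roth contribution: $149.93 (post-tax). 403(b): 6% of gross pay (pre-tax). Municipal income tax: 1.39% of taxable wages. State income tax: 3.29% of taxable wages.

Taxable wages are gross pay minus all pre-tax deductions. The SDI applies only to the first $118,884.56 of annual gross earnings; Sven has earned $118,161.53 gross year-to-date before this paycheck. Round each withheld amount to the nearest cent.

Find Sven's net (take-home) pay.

$1,387.25

403(b): $2,043.35 × 0.06 = $122.60
Taxable wages = $2,043.35 − $122.60 = $1,920.75
Municipal income tax: $1,920.75 × 0.0139 = $26.70
State income tax: $1,920.75 × 0.0329 = $63.19
Paid family leave insurance: $2,043.35 × 0.009 = $18.39
Social Security (OASDI): $2,043.35 × 0.05 = $102.17
SDI: only $118,884.56 − $118,161.53 = $723.03 of this check is subject → $723.03 × 0.014 = $10.12
Dental insurance premium: $163.00
Roth contribution: $149.93
Total deductions = $122.60 + $26.70 + $63.19 + $18.39 + $102.17 + $10.12 + $163.00 + $149.93 = $656.10
Net pay = $2,043.35 − $656.10 = $1,387.25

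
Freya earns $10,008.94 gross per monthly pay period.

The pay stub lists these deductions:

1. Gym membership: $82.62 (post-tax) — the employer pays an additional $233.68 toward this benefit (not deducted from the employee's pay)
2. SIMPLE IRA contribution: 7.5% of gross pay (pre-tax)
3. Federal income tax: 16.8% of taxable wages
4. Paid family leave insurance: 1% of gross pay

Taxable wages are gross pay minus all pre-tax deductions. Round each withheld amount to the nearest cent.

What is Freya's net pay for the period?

$7,520.17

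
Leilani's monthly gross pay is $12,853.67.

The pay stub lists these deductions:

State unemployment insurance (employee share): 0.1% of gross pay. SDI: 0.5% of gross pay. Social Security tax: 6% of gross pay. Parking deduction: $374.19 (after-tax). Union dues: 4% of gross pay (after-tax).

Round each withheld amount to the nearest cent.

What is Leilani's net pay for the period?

$11,116.99

Social Security tax: $12,853.67 × 0.06 = $771.22
State unemployment insurance (employee share): $12,853.67 × 0.001 = $12.85
SDI: $12,853.67 × 0.005 = $64.27
Union dues: $12,853.67 × 0.04 = $514.15
Parking deduction: $374.19
Total deductions = $771.22 + $12.85 + $64.27 + $514.15 + $374.19 = $1,736.68
Net pay = $12,853.67 − $1,736.68 = $11,116.99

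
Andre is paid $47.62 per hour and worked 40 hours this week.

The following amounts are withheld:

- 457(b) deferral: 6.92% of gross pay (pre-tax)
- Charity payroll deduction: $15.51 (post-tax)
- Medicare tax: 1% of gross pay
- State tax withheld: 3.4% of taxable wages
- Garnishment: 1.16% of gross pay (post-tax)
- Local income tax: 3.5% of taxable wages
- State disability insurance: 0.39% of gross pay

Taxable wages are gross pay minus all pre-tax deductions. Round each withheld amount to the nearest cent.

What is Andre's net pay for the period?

$1586.57

Gross pay: 40 × $47.62 = $1904.80
457(b) deferral: $1904.80 × 0.0692 = $131.81
Taxable wages = $1904.80 − $131.81 = $1772.99
Local income tax: $1772.99 × 0.035 = $62.05
State tax withheld: $1772.99 × 0.034 = $60.28
Medicare tax: $1904.80 × 0.01 = $19.05
State disability insurance: $1904.80 × 0.0039 = $7.43
Garnishment: $1904.80 × 0.0116 = $22.10
Charity payroll deduction: $15.51
Total deductions = $131.81 + $62.05 + $60.28 + $19.05 + $7.43 + $22.10 + $15.51 = $318.23
Net pay = $1904.80 − $318.23 = $1586.57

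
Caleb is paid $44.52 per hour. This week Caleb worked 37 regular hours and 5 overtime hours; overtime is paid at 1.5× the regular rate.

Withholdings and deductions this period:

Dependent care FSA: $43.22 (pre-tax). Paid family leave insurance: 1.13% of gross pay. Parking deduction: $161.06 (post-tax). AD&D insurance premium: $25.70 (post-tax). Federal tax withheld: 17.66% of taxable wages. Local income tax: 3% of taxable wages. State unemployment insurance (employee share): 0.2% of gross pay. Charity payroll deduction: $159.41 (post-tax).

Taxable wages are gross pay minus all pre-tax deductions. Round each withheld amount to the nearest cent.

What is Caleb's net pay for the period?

$1,165.02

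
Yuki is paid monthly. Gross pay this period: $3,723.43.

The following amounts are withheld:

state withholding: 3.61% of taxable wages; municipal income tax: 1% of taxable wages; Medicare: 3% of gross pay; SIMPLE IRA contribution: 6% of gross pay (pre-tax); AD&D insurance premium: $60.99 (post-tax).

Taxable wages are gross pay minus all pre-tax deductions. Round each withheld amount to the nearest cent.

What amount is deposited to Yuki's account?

$3,165.98

SIMPLE IRA contribution: $3,723.43 × 0.06 = $223.41
Taxable wages = $3,723.43 − $223.41 = $3,500.02
State withholding: $3,500.02 × 0.0361 = $126.35
Municipal income tax: $3,500.02 × 0.01 = $35.00
Medicare: $3,723.43 × 0.03 = $111.70
AD&D insurance premium: $60.99
Total deductions = $223.41 + $126.35 + $35.00 + $111.70 + $60.99 = $557.45
Net pay = $3,723.43 − $557.45 = $3,165.98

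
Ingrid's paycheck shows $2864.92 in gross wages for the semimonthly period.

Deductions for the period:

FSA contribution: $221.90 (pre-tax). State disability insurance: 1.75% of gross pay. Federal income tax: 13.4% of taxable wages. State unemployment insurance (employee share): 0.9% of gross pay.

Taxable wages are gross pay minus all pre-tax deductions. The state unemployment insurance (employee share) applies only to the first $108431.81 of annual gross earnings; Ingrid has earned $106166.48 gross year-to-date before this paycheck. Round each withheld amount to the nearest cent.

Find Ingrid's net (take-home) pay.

$2218.33

FSA contribution: $221.90
Taxable wages = $2864.92 − $221.90 = $2643.02
Federal income tax: $2643.02 × 0.134 = $354.16
State disability insurance: $2864.92 × 0.0175 = $50.14
State unemployment insurance (employee share): only $108431.81 − $106166.48 = $2265.33 of this check is subject → $2265.33 × 0.009 = $20.39
Total deductions = $221.90 + $354.16 + $50.14 + $20.39 = $646.59
Net pay = $2864.92 − $646.59 = $2218.33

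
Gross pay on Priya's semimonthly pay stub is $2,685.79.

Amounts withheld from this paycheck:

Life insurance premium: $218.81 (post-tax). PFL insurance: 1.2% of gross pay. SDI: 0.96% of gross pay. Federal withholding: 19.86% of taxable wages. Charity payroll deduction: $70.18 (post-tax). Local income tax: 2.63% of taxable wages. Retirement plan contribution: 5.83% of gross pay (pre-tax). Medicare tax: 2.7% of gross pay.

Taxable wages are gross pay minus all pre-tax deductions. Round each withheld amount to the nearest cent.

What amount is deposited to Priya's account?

$1,540.87

Retirement plan contribution: $2,685.79 × 0.0583 = $156.58
Taxable wages = $2,685.79 − $156.58 = $2,529.21
Local income tax: $2,529.21 × 0.0263 = $66.52
Federal withholding: $2,529.21 × 0.1986 = $502.30
SDI: $2,685.79 × 0.0096 = $25.78
PFL insurance: $2,685.79 × 0.012 = $32.23
Medicare tax: $2,685.79 × 0.027 = $72.52
Charity payroll deduction: $70.18
Life insurance premium: $218.81
Total deductions = $156.58 + $66.52 + $502.30 + $25.78 + $32.23 + $72.52 + $70.18 + $218.81 = $1,144.92
Net pay = $2,685.79 − $1,144.92 = $1,540.87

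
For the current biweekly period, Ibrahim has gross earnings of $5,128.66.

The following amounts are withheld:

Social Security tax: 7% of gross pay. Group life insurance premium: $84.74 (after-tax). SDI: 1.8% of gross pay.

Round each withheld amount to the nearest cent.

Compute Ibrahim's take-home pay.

SDI: $5,128.66 × 0.018 = $92.32
Social Security tax: $5,128.66 × 0.07 = $359.01
Group life insurance premium: $84.74
Total deductions = $92.32 + $359.01 + $84.74 = $536.07
Net pay = $5,128.66 − $536.07 = $4,592.59

$4,592.59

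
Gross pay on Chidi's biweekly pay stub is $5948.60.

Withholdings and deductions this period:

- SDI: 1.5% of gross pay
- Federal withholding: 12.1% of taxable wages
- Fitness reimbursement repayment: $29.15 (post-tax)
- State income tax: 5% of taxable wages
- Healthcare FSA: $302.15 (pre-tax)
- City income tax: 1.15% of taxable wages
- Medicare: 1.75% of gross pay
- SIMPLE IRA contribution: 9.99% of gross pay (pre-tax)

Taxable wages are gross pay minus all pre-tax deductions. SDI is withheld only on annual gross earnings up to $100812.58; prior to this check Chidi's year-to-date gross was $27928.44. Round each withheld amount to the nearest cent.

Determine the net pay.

Healthcare FSA: $302.15
SIMPLE IRA contribution: $5948.60 × 0.0999 = $594.27
Pre-tax total = $302.15 + $594.27 = $896.42
Taxable wages = $5948.60 − $896.42 = $5052.18
State income tax: $5052.18 × 0.05 = $252.61
City income tax: $5052.18 × 0.0115 = $58.10
Federal withholding: $5052.18 × 0.121 = $611.31
Medicare: $5948.60 × 0.0175 = $104.10
SDI: cap not yet reached, full $5948.60 is subject → $5948.60 × 0.015 = $89.23
Fitness reimbursement repayment: $29.15
Total deductions = $302.15 + $594.27 + $252.61 + $58.10 + $611.31 + $104.10 + $89.23 + $29.15 = $2040.92
Net pay = $5948.60 − $2040.92 = $3907.68

$3907.68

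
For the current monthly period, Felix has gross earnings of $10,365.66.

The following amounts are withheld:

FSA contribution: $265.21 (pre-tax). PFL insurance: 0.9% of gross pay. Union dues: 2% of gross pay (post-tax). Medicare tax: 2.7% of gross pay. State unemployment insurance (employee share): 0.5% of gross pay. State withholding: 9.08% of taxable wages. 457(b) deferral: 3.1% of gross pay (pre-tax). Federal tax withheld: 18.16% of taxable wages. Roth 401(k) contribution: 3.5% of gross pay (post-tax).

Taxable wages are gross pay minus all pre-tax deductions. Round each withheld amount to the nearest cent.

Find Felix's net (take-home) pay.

FSA contribution: $265.21
457(b) deferral: $10,365.66 × 0.031 = $321.34
Pre-tax total = $265.21 + $321.34 = $586.55
Taxable wages = $10,365.66 − $586.55 = $9,779.11
State withholding: $9,779.11 × 0.0908 = $887.94
Federal tax withheld: $9,779.11 × 0.1816 = $1,775.89
PFL insurance: $10,365.66 × 0.009 = $93.29
Medicare tax: $10,365.66 × 0.027 = $279.87
State unemployment insurance (employee share): $10,365.66 × 0.005 = $51.83
Union dues: $10,365.66 × 0.02 = $207.31
Roth 401(k) contribution: $10,365.66 × 0.035 = $362.80
Total deductions = $265.21 + $321.34 + $887.94 + $1,775.89 + $93.29 + $279.87 + $51.83 + $207.31 + $362.80 = $4,245.48
Net pay = $10,365.66 − $4,245.48 = $6,120.18

$6,120.18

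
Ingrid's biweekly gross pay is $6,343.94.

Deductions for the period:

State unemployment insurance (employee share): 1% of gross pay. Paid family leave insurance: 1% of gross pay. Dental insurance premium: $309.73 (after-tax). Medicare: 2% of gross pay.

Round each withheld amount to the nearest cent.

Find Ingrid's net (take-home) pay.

State unemployment insurance (employee share): $6,343.94 × 0.01 = $63.44
Medicare: $6,343.94 × 0.02 = $126.88
Paid family leave insurance: $6,343.94 × 0.01 = $63.44
Dental insurance premium: $309.73
Total deductions = $63.44 + $126.88 + $63.44 + $309.73 = $563.49
Net pay = $6,343.94 − $563.49 = $5,780.45

$5,780.45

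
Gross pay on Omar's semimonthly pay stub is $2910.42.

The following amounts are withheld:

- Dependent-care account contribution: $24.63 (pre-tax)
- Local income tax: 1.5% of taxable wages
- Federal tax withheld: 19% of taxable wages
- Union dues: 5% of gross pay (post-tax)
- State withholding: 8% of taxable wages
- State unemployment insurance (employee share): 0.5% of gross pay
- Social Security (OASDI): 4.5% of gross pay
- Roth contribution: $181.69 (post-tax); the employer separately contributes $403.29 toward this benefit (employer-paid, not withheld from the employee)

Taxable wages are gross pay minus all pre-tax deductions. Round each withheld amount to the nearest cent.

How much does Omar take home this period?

$1590.61

Dependent-care account contribution: $24.63
Taxable wages = $2910.42 − $24.63 = $2885.79
Federal tax withheld: $2885.79 × 0.19 = $548.30
State withholding: $2885.79 × 0.08 = $230.86
Local income tax: $2885.79 × 0.015 = $43.29
State unemployment insurance (employee share): $2910.42 × 0.005 = $14.55
Social Security (OASDI): $2910.42 × 0.045 = $130.97
Union dues: $2910.42 × 0.05 = $145.52
Roth contribution: $181.69
(Employer's $403.29 toward Roth contribution is not withheld from the employee.)
Total deductions = $24.63 + $548.30 + $230.86 + $43.29 + $14.55 + $130.97 + $145.52 + $181.69 = $1319.81
Net pay = $2910.42 − $1319.81 = $1590.61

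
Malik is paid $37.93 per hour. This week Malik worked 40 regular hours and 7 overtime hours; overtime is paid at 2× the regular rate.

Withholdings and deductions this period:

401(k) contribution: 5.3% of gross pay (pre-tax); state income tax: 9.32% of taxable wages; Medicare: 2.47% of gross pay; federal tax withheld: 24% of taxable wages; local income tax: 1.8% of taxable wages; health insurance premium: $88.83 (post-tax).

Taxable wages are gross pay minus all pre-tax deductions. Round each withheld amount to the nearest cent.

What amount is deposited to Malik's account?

$1119.03

Regular pay: 40 × $37.93 = $1517.20
Overtime pay: 7 × $37.93 × 2 = $531.02
Gross pay = $1517.20 + $531.02 = $2048.22
401(k) contribution: $2048.22 × 0.053 = $108.56
Taxable wages = $2048.22 − $108.56 = $1939.66
State income tax: $1939.66 × 0.0932 = $180.78
Local income tax: $1939.66 × 0.018 = $34.91
Federal tax withheld: $1939.66 × 0.24 = $465.52
Medicare: $2048.22 × 0.0247 = $50.59
Health insurance premium: $88.83
Total deductions = $108.56 + $180.78 + $34.91 + $465.52 + $50.59 + $88.83 = $929.19
Net pay = $2048.22 − $929.19 = $1119.03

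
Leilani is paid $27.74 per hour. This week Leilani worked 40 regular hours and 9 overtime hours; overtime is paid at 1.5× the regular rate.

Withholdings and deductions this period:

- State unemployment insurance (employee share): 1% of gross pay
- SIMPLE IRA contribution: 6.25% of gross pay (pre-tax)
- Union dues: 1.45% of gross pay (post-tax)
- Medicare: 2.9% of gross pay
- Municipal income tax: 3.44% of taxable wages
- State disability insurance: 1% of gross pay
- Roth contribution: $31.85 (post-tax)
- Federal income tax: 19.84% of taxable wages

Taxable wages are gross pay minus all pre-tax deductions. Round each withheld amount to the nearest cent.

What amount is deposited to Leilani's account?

$941.34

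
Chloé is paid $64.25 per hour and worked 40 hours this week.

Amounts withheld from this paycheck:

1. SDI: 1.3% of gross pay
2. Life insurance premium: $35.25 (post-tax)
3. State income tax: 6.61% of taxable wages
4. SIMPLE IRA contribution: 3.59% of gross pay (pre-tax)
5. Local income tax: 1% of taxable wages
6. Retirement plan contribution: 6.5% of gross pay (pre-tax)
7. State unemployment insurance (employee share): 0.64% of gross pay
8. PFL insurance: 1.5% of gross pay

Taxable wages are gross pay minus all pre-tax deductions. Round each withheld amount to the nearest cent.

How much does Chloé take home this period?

Gross pay: 40 × $64.25 = $2570.00
SIMPLE IRA contribution: $2570.00 × 0.0359 = $92.26
Retirement plan contribution: $2570.00 × 0.065 = $167.05
Pre-tax total = $92.26 + $167.05 = $259.31
Taxable wages = $2570.00 − $259.31 = $2310.69
Local income tax: $2310.69 × 0.01 = $23.11
State income tax: $2310.69 × 0.0661 = $152.74
PFL insurance: $2570.00 × 0.015 = $38.55
SDI: $2570.00 × 0.013 = $33.41
State unemployment insurance (employee share): $2570.00 × 0.0064 = $16.45
Life insurance premium: $35.25
Total deductions = $92.26 + $167.05 + $23.11 + $152.74 + $38.55 + $33.41 + $16.45 + $35.25 = $558.82
Net pay = $2570.00 − $558.82 = $2011.18

$2011.18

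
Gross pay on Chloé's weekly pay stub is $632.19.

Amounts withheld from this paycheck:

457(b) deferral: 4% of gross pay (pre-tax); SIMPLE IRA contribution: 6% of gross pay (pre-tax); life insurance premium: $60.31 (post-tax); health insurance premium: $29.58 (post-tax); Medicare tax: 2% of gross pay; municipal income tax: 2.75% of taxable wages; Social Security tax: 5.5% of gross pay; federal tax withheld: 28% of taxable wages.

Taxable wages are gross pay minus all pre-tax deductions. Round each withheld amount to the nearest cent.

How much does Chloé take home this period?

SIMPLE IRA contribution: $632.19 × 0.06 = $37.93
457(b) deferral: $632.19 × 0.04 = $25.29
Pre-tax total = $37.93 + $25.29 = $63.22
Taxable wages = $632.19 − $63.22 = $568.97
Federal tax withheld: $568.97 × 0.28 = $159.31
Municipal income tax: $568.97 × 0.0275 = $15.65
Medicare tax: $632.19 × 0.02 = $12.64
Social Security tax: $632.19 × 0.055 = $34.77
Health insurance premium: $29.58
Life insurance premium: $60.31
Total deductions = $37.93 + $25.29 + $159.31 + $15.65 + $12.64 + $34.77 + $29.58 + $60.31 = $375.48
Net pay = $632.19 − $375.48 = $256.71

$256.71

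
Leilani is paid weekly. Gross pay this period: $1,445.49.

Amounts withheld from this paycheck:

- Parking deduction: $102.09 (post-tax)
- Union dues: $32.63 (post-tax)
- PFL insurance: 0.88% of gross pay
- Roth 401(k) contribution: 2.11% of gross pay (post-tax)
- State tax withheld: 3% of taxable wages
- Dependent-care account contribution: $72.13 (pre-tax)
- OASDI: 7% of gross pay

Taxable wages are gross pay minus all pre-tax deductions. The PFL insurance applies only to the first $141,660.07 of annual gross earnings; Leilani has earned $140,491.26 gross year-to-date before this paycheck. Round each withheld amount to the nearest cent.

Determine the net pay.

$1,055.47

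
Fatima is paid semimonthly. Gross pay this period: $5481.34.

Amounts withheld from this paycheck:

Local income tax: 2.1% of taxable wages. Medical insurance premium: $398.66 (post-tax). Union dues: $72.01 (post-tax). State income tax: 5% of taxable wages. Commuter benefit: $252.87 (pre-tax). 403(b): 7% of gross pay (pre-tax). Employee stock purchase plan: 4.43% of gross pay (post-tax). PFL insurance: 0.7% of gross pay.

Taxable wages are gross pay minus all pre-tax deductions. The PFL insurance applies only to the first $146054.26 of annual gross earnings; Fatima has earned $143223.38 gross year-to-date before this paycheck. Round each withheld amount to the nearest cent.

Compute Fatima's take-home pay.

403(b): $5481.34 × 0.07 = $383.69
Commuter benefit: $252.87
Pre-tax total = $383.69 + $252.87 = $636.56
Taxable wages = $5481.34 − $636.56 = $4844.78
State income tax: $4844.78 × 0.05 = $242.24
Local income tax: $4844.78 × 0.021 = $101.74
PFL insurance: only $146054.26 − $143223.38 = $2830.88 of this check is subject → $2830.88 × 0.007 = $19.82
Employee stock purchase plan: $5481.34 × 0.0443 = $242.82
Union dues: $72.01
Medical insurance premium: $398.66
Total deductions = $383.69 + $252.87 + $242.24 + $101.74 + $19.82 + $242.82 + $72.01 + $398.66 = $1713.85
Net pay = $5481.34 − $1713.85 = $3767.49

$3767.49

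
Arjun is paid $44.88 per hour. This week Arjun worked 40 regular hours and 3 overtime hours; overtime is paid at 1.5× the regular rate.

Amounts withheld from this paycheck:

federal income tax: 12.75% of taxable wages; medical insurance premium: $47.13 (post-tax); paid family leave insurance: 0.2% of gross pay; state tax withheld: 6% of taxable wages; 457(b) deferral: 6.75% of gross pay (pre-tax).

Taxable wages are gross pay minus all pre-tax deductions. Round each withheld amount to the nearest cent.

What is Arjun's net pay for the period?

$1,462.04

Regular pay: 40 × $44.88 = $1,795.20
Overtime pay: 3 × $44.88 × 1.5 = $201.96
Gross pay = $1,795.20 + $201.96 = $1,997.16
457(b) deferral: $1,997.16 × 0.0675 = $134.81
Taxable wages = $1,997.16 − $134.81 = $1,862.35
State tax withheld: $1,862.35 × 0.06 = $111.74
Federal income tax: $1,862.35 × 0.1275 = $237.45
Paid family leave insurance: $1,997.16 × 0.002 = $3.99
Medical insurance premium: $47.13
Total deductions = $134.81 + $111.74 + $237.45 + $3.99 + $47.13 = $535.12
Net pay = $1,997.16 − $535.12 = $1,462.04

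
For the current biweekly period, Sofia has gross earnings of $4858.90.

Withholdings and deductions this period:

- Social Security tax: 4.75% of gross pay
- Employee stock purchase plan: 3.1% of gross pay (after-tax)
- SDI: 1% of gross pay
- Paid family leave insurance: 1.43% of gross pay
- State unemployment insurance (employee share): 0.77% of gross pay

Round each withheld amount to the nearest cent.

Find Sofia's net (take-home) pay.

$4321.99

State unemployment insurance (employee share): $4858.90 × 0.0077 = $37.41
Social Security tax: $4858.90 × 0.0475 = $230.80
SDI: $4858.90 × 0.01 = $48.59
Paid family leave insurance: $4858.90 × 0.0143 = $69.48
Employee stock purchase plan: $4858.90 × 0.031 = $150.63
Total deductions = $37.41 + $230.80 + $48.59 + $69.48 + $150.63 = $536.91
Net pay = $4858.90 − $536.91 = $4321.99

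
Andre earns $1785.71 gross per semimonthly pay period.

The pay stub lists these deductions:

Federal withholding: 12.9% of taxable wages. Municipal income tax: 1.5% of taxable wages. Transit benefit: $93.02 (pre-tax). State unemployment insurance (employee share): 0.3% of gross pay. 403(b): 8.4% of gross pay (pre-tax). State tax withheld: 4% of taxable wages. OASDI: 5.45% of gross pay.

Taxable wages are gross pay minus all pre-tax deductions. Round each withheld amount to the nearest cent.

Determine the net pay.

403(b): $1785.71 × 0.084 = $150.00
Transit benefit: $93.02
Pre-tax total = $150.00 + $93.02 = $243.02
Taxable wages = $1785.71 − $243.02 = $1542.69
State tax withheld: $1542.69 × 0.04 = $61.71
Municipal income tax: $1542.69 × 0.015 = $23.14
Federal withholding: $1542.69 × 0.129 = $199.01
OASDI: $1785.71 × 0.0545 = $97.32
State unemployment insurance (employee share): $1785.71 × 0.003 = $5.36
Total deductions = $150.00 + $93.02 + $61.71 + $23.14 + $199.01 + $97.32 + $5.36 = $629.56
Net pay = $1785.71 − $629.56 = $1156.15

$1156.15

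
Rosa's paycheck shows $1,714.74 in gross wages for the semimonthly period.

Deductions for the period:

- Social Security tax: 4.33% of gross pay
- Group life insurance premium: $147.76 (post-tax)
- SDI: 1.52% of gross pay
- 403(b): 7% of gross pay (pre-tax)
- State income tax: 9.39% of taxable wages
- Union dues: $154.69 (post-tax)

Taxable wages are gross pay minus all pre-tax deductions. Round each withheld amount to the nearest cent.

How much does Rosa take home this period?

$1,042.21

403(b): $1,714.74 × 0.07 = $120.03
Taxable wages = $1,714.74 − $120.03 = $1,594.71
State income tax: $1,594.71 × 0.0939 = $149.74
Social Security tax: $1,714.74 × 0.0433 = $74.25
SDI: $1,714.74 × 0.0152 = $26.06
Group life insurance premium: $147.76
Union dues: $154.69
Total deductions = $120.03 + $149.74 + $74.25 + $26.06 + $147.76 + $154.69 = $672.53
Net pay = $1,714.74 − $672.53 = $1,042.21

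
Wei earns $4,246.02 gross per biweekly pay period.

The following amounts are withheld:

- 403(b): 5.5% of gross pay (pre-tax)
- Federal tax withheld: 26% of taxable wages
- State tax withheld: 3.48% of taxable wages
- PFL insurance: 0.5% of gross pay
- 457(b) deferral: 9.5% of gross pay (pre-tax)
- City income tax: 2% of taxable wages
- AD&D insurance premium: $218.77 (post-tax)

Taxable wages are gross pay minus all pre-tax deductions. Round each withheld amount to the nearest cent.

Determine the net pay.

403(b): $4,246.02 × 0.055 = $233.53
457(b) deferral: $4,246.02 × 0.095 = $403.37
Pre-tax total = $233.53 + $403.37 = $636.90
Taxable wages = $4,246.02 − $636.90 = $3,609.12
Federal tax withheld: $3,609.12 × 0.26 = $938.37
State tax withheld: $3,609.12 × 0.0348 = $125.60
City income tax: $3,609.12 × 0.02 = $72.18
PFL insurance: $4,246.02 × 0.005 = $21.23
AD&D insurance premium: $218.77
Total deductions = $233.53 + $403.37 + $938.37 + $125.60 + $72.18 + $21.23 + $218.77 = $2,013.05
Net pay = $4,246.02 − $2,013.05 = $2,232.97

$2,232.97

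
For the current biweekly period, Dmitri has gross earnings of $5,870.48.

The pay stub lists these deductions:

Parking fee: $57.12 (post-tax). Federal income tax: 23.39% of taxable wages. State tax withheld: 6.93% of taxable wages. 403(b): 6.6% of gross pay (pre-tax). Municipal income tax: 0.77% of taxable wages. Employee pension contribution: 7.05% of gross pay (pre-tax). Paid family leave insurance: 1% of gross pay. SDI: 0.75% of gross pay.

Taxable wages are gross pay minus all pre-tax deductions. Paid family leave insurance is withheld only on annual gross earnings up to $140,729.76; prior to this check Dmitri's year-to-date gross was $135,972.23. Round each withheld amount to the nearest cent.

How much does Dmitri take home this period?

Employee pension contribution: $5,870.48 × 0.0705 = $413.87
403(b): $5,870.48 × 0.066 = $387.45
Pre-tax total = $413.87 + $387.45 = $801.32
Taxable wages = $5,870.48 − $801.32 = $5,069.16
Municipal income tax: $5,069.16 × 0.0077 = $39.03
State tax withheld: $5,069.16 × 0.0693 = $351.29
Federal income tax: $5,069.16 × 0.2339 = $1,185.68
Paid family leave insurance: only $140,729.76 − $135,972.23 = $4,757.53 of this check is subject → $4,757.53 × 0.01 = $47.58
SDI: $5,870.48 × 0.0075 = $44.03
Parking fee: $57.12
Total deductions = $413.87 + $387.45 + $39.03 + $351.29 + $1,185.68 + $47.58 + $44.03 + $57.12 = $2,526.05
Net pay = $5,870.48 − $2,526.05 = $3,344.43

$3,344.43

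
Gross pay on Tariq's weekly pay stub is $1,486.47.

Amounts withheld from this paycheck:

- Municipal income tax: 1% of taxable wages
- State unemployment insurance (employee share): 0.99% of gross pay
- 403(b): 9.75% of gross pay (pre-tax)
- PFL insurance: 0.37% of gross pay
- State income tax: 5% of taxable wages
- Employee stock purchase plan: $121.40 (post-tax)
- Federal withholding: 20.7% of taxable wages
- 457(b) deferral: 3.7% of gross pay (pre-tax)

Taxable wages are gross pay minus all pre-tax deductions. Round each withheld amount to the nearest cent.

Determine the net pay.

457(b) deferral: $1,486.47 × 0.037 = $55.00
403(b): $1,486.47 × 0.0975 = $144.93
Pre-tax total = $55.00 + $144.93 = $199.93
Taxable wages = $1,486.47 − $199.93 = $1,286.54
Federal withholding: $1,286.54 × 0.207 = $266.31
Municipal income tax: $1,286.54 × 0.01 = $12.87
State income tax: $1,286.54 × 0.05 = $64.33
State unemployment insurance (employee share): $1,486.47 × 0.0099 = $14.72
PFL insurance: $1,486.47 × 0.0037 = $5.50
Employee stock purchase plan: $121.40
Total deductions = $55.00 + $144.93 + $266.31 + $12.87 + $64.33 + $14.72 + $5.50 + $121.40 = $685.06
Net pay = $1,486.47 − $685.06 = $801.41

$801.41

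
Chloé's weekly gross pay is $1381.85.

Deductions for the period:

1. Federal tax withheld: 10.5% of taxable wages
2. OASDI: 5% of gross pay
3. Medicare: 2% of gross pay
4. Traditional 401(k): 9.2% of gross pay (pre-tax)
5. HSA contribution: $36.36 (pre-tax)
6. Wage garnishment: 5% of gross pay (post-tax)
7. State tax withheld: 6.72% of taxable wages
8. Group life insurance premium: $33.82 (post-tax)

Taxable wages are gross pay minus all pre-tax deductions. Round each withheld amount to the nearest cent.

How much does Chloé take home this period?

$808.92

Traditional 401(k): $1381.85 × 0.092 = $127.13
HSA contribution: $36.36
Pre-tax total = $127.13 + $36.36 = $163.49
Taxable wages = $1381.85 − $163.49 = $1218.36
State tax withheld: $1218.36 × 0.0672 = $81.87
Federal tax withheld: $1218.36 × 0.105 = $127.93
OASDI: $1381.85 × 0.05 = $69.09
Medicare: $1381.85 × 0.02 = $27.64
Wage garnishment: $1381.85 × 0.05 = $69.09
Group life insurance premium: $33.82
Total deductions = $127.13 + $36.36 + $81.87 + $127.93 + $69.09 + $27.64 + $69.09 + $33.82 = $572.93
Net pay = $1381.85 − $572.93 = $808.92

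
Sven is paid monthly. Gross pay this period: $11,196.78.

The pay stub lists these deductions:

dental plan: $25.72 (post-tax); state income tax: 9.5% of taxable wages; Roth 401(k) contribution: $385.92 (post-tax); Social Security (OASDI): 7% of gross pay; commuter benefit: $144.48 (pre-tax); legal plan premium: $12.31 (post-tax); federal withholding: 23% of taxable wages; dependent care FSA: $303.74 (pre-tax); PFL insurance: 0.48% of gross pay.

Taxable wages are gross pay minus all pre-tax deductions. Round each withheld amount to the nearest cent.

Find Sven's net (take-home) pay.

Commuter benefit: $144.48
Dependent care FSA: $303.74
Pre-tax total = $144.48 + $303.74 = $448.22
Taxable wages = $11,196.78 − $448.22 = $10,748.56
State income tax: $10,748.56 × 0.095 = $1,021.11
Federal withholding: $10,748.56 × 0.23 = $2,472.17
PFL insurance: $11,196.78 × 0.0048 = $53.74
Social Security (OASDI): $11,196.78 × 0.07 = $783.77
Legal plan premium: $12.31
Dental plan: $25.72
Roth 401(k) contribution: $385.92
Total deductions = $144.48 + $303.74 + $1,021.11 + $2,472.17 + $53.74 + $783.77 + $12.31 + $25.72 + $385.92 = $5,202.96
Net pay = $11,196.78 − $5,202.96 = $5,993.82

$5,993.82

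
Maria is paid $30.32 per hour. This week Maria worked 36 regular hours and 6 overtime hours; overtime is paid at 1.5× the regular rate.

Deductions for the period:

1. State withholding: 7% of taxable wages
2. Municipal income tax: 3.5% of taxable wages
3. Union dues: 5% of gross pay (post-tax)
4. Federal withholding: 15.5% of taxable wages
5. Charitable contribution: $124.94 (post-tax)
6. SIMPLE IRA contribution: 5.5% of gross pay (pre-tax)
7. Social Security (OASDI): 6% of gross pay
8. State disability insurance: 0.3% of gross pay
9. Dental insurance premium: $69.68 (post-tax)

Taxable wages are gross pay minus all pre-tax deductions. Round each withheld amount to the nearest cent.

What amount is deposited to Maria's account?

$605.33

Regular pay: 36 × $30.32 = $1,091.52
Overtime pay: 6 × $30.32 × 1.5 = $272.88
Gross pay = $1,091.52 + $272.88 = $1,364.40
SIMPLE IRA contribution: $1,364.40 × 0.055 = $75.04
Taxable wages = $1,364.40 − $75.04 = $1,289.36
Municipal income tax: $1,289.36 × 0.035 = $45.13
Federal withholding: $1,289.36 × 0.155 = $199.85
State withholding: $1,289.36 × 0.07 = $90.26
Social Security (OASDI): $1,364.40 × 0.06 = $81.86
State disability insurance: $1,364.40 × 0.003 = $4.09
Union dues: $1,364.40 × 0.05 = $68.22
Dental insurance premium: $69.68
Charitable contribution: $124.94
Total deductions = $75.04 + $45.13 + $199.85 + $90.26 + $81.86 + $4.09 + $68.22 + $69.68 + $124.94 = $759.07
Net pay = $1,364.40 − $759.07 = $605.33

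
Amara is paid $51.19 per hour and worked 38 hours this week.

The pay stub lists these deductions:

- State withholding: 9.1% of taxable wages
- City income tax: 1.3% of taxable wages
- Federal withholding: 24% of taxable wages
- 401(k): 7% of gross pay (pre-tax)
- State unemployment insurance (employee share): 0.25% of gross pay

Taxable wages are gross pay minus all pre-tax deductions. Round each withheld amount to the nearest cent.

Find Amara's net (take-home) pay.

Gross pay: 38 × $51.19 = $1945.22
401(k): $1945.22 × 0.07 = $136.17
Taxable wages = $1945.22 − $136.17 = $1809.05
State withholding: $1809.05 × 0.091 = $164.62
City income tax: $1809.05 × 0.013 = $23.52
Federal withholding: $1809.05 × 0.24 = $434.17
State unemployment insurance (employee share): $1945.22 × 0.0025 = $4.86
Total deductions = $136.17 + $164.62 + $23.52 + $434.17 + $4.86 = $763.34
Net pay = $1945.22 − $763.34 = $1181.88

$1181.88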